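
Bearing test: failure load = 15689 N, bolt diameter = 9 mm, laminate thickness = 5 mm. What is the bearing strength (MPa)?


sigma_br = F/(d*h) = 15689/(9*5) = 348.6 MPa

348.6 MPa


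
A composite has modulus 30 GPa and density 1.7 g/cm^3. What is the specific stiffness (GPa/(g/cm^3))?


Specific stiffness = E/rho = 30/1.7 = 17.6 GPa/(g/cm^3)

17.6 GPa/(g/cm^3)


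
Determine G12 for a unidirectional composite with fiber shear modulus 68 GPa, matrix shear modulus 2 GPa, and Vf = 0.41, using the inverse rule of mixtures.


1/G12 = Vf/Gf + (1-Vf)/Gm = 0.41/68 + 0.59/2
G12 = 3.32 GPa

3.32 GPa


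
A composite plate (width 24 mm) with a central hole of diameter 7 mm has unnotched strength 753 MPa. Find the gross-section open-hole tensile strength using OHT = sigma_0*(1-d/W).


OHT = sigma_0*(1-d/W) = 753*(1-7/24) = 533.4 MPa

533.4 MPa


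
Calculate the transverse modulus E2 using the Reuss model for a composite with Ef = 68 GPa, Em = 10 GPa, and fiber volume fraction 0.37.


1/E2 = Vf/Ef + (1-Vf)/Em = 0.37/68 + 0.63/10
E2 = 14.61 GPa

14.61 GPa


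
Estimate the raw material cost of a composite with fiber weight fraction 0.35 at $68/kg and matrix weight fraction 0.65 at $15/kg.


Cost = cost_f*Wf + cost_m*Wm = 68*0.35 + 15*0.65 = $33.55/kg

$33.55/kg


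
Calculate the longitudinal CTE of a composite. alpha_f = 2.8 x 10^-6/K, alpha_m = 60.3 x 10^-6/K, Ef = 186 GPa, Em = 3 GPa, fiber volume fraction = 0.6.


E1 = Ef*Vf + Em*(1-Vf) = 112.8
alpha_1 = (alpha_f*Ef*Vf + alpha_m*Em*(1-Vf))/E1 = 3.41 x 10^-6/K

3.41 x 10^-6/K


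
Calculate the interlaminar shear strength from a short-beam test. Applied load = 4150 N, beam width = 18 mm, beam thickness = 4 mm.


ILSS = 3F/(4bh) = 3*4150/(4*18*4) = 43.23 MPa

43.23 MPa


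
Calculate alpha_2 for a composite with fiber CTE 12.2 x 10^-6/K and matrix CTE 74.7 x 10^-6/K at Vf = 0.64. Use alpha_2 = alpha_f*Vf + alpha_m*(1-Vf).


alpha_2 = alpha_f*Vf + alpha_m*(1-Vf) = 12.2*0.64 + 74.7*0.36 = 34.7 x 10^-6/K

34.7 x 10^-6/K


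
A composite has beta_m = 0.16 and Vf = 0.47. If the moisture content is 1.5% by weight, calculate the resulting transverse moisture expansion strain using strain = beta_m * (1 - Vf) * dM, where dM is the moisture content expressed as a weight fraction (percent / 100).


dM = 1.5/100 = 0.015
strain = beta_m * (1-Vf) * dM = 0.16 * 0.53 * 0.015 = 0.001272

0.001272


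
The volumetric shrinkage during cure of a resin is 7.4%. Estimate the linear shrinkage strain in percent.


Linear shrinkage ≈ vol_shrink/3 = 7.4/3 = 2.467%

2.467%


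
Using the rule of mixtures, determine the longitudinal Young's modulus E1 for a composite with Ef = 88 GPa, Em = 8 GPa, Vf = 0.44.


E1 = Ef*Vf + Em*(1-Vf) = 88*0.44 + 8*0.56 = 43.2 GPa

43.2 GPa


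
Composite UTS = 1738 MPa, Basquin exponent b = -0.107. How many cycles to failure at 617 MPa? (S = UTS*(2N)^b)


N = 0.5 * (S/UTS)^(1/b) = 0.5 * (617/1738)^(1/-0.107) = 7986.8873 cycles

7986.8873 cycles


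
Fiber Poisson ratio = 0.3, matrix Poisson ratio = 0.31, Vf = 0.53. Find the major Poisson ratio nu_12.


nu_12 = nu_f*Vf + nu_m*(1-Vf) = 0.3*0.53 + 0.31*0.47 = 0.3047

0.3047


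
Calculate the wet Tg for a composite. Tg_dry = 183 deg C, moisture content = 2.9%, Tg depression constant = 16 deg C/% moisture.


Tg_wet = Tg_dry - k*moisture = 183 - 16*2.9 = 136.6 deg C

136.6 deg C


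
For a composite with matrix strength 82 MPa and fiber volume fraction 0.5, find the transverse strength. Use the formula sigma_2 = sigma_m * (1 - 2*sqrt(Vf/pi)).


factor = 1 - 2*sqrt(0.5/pi) = 0.2021
sigma_2 = 82 * 0.2021 = 16.57 MPa

16.57 MPa


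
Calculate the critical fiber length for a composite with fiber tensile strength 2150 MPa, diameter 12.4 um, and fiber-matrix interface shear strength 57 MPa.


Lc = sigma_f * d / (2 * tau_i) = 2150 * 12.4 / (2 * 57) = 233.9 um

233.9 um


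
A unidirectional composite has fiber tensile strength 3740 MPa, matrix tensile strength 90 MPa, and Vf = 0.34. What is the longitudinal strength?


sigma_1 = sigma_f*Vf + sigma_m*(1-Vf) = 3740*0.34 + 90*0.66 = 1331.0 MPa

1331.0 MPa


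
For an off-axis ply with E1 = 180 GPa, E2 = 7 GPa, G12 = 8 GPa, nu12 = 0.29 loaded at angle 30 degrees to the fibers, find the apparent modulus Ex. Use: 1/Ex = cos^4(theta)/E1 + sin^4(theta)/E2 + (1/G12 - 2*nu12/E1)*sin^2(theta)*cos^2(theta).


cos^4(30) = 0.5625, sin^4(30) = 0.0625, sin^2(30)*cos^2(30) = 0.1875
1/G12 - 2*nu12/E1 = 1/8 - 2*0.29/180 = 0.121778 GPa^-1
1/Ex = 0.5625/180 + 0.0625/7 + 0.121778*0.1875 = 0.0348869 GPa^-1
Ex = 28.66 GPa

28.66 GPa


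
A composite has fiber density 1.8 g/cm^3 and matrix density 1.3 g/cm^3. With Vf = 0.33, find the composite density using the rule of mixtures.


rho_c = rho_f*Vf + rho_m*(1-Vf) = 1.8*0.33 + 1.3*0.67 = 1.465 g/cm^3

1.465 g/cm^3


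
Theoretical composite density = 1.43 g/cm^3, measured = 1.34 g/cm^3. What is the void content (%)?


Void% = (rho_theo - rho_actual)/rho_theo * 100 = (1.43 - 1.34)/1.43 * 100 = 6.29%

6.29%


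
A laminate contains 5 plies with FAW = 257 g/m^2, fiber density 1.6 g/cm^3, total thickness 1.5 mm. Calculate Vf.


Vf = n * FAW / (rho_f * h * 1000) = 5 * 257 / (1.6 * 1.5 * 1000) = 0.5354

0.5354


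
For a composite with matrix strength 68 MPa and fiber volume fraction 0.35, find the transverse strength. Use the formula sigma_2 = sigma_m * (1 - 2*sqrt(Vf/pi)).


factor = 1 - 2*sqrt(0.35/pi) = 0.3324
sigma_2 = 68 * 0.3324 = 22.61 MPa

22.61 MPa


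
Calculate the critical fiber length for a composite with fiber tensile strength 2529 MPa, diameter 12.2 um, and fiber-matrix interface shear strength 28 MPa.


Lc = sigma_f * d / (2 * tau_i) = 2529 * 12.2 / (2 * 28) = 551.0 um

551.0 um


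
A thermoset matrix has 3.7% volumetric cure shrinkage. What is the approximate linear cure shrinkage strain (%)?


Linear shrinkage ≈ vol_shrink/3 = 3.7/3 = 1.233%

1.233%


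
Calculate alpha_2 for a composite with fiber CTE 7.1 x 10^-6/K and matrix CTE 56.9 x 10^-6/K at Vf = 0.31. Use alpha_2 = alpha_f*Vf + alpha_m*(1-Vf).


alpha_2 = alpha_f*Vf + alpha_m*(1-Vf) = 7.1*0.31 + 56.9*0.69 = 41.5 x 10^-6/K

41.5 x 10^-6/K


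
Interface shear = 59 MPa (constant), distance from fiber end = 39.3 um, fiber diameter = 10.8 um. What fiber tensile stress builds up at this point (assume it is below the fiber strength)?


Force balance: sigma_f * (pi*d^2/4) = tau * (pi*d) * x  ->  sigma_f = 4 * tau * x / d
sigma_f = 4 * 59 * 39.3 / 10.8 = 858.8 MPa

858.8 MPa


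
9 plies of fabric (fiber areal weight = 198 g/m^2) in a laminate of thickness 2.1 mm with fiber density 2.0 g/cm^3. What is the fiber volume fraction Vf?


Vf = n * FAW / (rho_f * h * 1000) = 9 * 198 / (2.0 * 2.1 * 1000) = 0.4243

0.4243


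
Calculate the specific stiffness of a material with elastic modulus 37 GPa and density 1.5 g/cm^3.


Specific stiffness = E/rho = 37/1.5 = 24.7 GPa/(g/cm^3)

24.7 GPa/(g/cm^3)


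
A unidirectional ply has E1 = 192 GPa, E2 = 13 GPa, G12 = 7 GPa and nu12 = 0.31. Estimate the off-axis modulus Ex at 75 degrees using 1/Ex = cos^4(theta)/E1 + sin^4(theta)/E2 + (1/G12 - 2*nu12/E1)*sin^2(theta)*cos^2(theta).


cos^4(75) = 0.004487, sin^4(75) = 0.870513, sin^2(75)*cos^2(75) = 0.0625
1/G12 - 2*nu12/E1 = 1/7 - 2*0.31/192 = 0.139628 GPa^-1
1/Ex = 0.004487/192 + 0.870513/13 + 0.139628*0.0625 = 0.0757126 GPa^-1
Ex = 13.21 GPa

13.21 GPa


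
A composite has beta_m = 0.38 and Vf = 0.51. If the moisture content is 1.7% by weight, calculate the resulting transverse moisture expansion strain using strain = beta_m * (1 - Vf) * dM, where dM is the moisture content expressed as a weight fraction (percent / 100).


dM = 1.7/100 = 0.017
strain = beta_m * (1-Vf) * dM = 0.38 * 0.49 * 0.017 = 0.0031654

0.0031654


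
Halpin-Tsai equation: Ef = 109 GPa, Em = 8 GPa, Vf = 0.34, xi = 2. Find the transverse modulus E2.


eta = (Ef/Em - 1)/(Ef/Em + xi) = (13.625 - 1)/(13.625 + 2) = 0.808
E2 = Em*(1+xi*eta*Vf)/(1-eta*Vf) = 17.09 GPa

17.09 GPa


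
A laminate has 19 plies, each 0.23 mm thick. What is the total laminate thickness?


h = n * t_ply = 19 * 0.23 = 4.37 mm

4.37 mm


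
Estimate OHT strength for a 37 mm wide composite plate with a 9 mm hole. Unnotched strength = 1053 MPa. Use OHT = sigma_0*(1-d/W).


OHT = sigma_0*(1-d/W) = 1053*(1-9/37) = 796.9 MPa

796.9 MPa


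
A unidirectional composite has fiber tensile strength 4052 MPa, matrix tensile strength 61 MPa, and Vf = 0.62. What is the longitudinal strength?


sigma_1 = sigma_f*Vf + sigma_m*(1-Vf) = 4052*0.62 + 61*0.38 = 2535.4 MPa

2535.4 MPa


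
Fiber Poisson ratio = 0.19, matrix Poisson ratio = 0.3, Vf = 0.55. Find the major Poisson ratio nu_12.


nu_12 = nu_f*Vf + nu_m*(1-Vf) = 0.19*0.55 + 0.3*0.45 = 0.2395

0.2395


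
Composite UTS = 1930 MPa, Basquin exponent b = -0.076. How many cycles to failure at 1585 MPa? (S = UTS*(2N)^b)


N = 0.5 * (S/UTS)^(1/b) = 0.5 * (1585/1930)^(1/-0.076) = 6.6733 cycles

6.6733 cycles


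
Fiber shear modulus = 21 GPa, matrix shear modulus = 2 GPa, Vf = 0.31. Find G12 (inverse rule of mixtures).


1/G12 = Vf/Gf + (1-Vf)/Gm = 0.31/21 + 0.69/2
G12 = 2.78 GPa

2.78 GPa


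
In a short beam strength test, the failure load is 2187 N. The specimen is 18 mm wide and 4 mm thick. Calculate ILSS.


ILSS = 3F/(4bh) = 3*2187/(4*18*4) = 22.78 MPa

22.78 MPa


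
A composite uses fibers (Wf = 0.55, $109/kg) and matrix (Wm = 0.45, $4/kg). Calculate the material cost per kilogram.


Cost = cost_f*Wf + cost_m*Wm = 109*0.55 + 4*0.45 = $61.75/kg

$61.75/kg


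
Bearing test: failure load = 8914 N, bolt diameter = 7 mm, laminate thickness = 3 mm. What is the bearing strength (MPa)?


sigma_br = F/(d*h) = 8914/(7*3) = 424.5 MPa

424.5 MPa


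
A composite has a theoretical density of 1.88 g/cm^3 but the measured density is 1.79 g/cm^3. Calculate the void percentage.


Void% = (rho_theo - rho_actual)/rho_theo * 100 = (1.88 - 1.79)/1.88 * 100 = 4.79%

4.79%


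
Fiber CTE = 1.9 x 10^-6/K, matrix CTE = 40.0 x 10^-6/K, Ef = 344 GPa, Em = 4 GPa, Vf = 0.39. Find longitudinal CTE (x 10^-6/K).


E1 = Ef*Vf + Em*(1-Vf) = 136.6
alpha_1 = (alpha_f*Ef*Vf + alpha_m*Em*(1-Vf))/E1 = 2.58 x 10^-6/K

2.58 x 10^-6/K


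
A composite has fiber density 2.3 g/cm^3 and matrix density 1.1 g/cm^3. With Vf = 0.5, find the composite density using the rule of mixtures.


rho_c = rho_f*Vf + rho_m*(1-Vf) = 2.3*0.5 + 1.1*0.5 = 1.7 g/cm^3

1.7 g/cm^3


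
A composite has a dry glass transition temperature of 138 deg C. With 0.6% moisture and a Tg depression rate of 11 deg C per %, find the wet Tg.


Tg_wet = Tg_dry - k*moisture = 138 - 11*0.6 = 131.4 deg C

131.4 deg C


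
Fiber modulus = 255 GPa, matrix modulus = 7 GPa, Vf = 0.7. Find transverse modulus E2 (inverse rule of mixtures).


1/E2 = Vf/Ef + (1-Vf)/Em = 0.7/255 + 0.3/7
E2 = 21.93 GPa

21.93 GPa


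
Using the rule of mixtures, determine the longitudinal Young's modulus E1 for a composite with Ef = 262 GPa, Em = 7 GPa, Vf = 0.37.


E1 = Ef*Vf + Em*(1-Vf) = 262*0.37 + 7*0.63 = 101.35 GPa

101.35 GPa


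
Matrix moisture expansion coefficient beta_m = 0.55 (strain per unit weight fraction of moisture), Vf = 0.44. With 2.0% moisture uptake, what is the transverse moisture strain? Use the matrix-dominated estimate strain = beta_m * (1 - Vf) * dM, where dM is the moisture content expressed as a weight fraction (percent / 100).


dM = 2.0/100 = 0.02
strain = beta_m * (1-Vf) * dM = 0.55 * 0.56 * 0.02 = 0.00616

0.00616


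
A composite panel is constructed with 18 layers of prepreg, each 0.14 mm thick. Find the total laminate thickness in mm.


h = n * t_ply = 18 * 0.14 = 2.52 mm

2.52 mm


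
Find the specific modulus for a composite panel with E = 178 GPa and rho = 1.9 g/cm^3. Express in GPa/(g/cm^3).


Specific stiffness = E/rho = 178/1.9 = 93.7 GPa/(g/cm^3)

93.7 GPa/(g/cm^3)


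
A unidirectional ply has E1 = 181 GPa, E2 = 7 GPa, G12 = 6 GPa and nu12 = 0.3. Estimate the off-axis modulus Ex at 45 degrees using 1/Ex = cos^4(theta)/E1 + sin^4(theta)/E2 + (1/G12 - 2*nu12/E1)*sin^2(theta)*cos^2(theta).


cos^4(45) = 0.25, sin^4(45) = 0.25, sin^2(45)*cos^2(45) = 0.25
1/G12 - 2*nu12/E1 = 1/6 - 2*0.3/181 = 0.163352 GPa^-1
1/Ex = 0.25/181 + 0.25/7 + 0.163352*0.25 = 0.0779334 GPa^-1
Ex = 12.83 GPa

12.83 GPa


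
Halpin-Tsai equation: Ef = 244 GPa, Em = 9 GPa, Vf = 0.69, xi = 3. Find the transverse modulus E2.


eta = (Ef/Em - 1)/(Ef/Em + xi) = (27.1111 - 1)/(27.1111 + 3) = 0.8672
E2 = Em*(1+xi*eta*Vf)/(1-eta*Vf) = 62.63 GPa

62.63 GPa


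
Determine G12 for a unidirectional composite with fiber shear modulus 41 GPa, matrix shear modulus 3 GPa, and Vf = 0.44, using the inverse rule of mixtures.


1/G12 = Vf/Gf + (1-Vf)/Gm = 0.44/41 + 0.56/3
G12 = 5.07 GPa

5.07 GPa


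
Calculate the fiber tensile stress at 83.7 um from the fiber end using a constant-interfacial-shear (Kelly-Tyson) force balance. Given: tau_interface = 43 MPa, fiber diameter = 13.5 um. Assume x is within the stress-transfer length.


Force balance: sigma_f * (pi*d^2/4) = tau * (pi*d) * x  ->  sigma_f = 4 * tau * x / d
sigma_f = 4 * 43 * 83.7 / 13.5 = 1066.4 MPa

1066.4 MPa


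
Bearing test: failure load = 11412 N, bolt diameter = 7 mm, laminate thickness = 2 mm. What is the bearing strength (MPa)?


sigma_br = F/(d*h) = 11412/(7*2) = 815.1 MPa

815.1 MPa


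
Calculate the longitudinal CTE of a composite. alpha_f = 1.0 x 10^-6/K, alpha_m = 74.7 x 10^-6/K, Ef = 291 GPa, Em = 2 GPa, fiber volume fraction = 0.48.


E1 = Ef*Vf + Em*(1-Vf) = 140.72
alpha_1 = (alpha_f*Ef*Vf + alpha_m*Em*(1-Vf))/E1 = 1.54 x 10^-6/K

1.54 x 10^-6/K


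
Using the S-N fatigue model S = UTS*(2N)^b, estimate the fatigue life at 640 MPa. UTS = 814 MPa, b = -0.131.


N = 0.5 * (S/UTS)^(1/b) = 0.5 * (640/814)^(1/-0.131) = 3.1351 cycles

3.1351 cycles


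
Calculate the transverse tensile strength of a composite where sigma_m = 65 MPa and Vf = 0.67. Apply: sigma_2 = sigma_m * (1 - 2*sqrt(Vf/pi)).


factor = 1 - 2*sqrt(0.67/pi) = 0.0764
sigma_2 = 65 * 0.0764 = 4.96 MPa

4.96 MPa


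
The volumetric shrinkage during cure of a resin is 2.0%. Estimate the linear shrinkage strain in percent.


Linear shrinkage ≈ vol_shrink/3 = 2.0/3 = 0.667%

0.667%


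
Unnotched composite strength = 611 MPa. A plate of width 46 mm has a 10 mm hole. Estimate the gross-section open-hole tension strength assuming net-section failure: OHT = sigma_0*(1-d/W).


OHT = sigma_0*(1-d/W) = 611*(1-10/46) = 478.2 MPa

478.2 MPa


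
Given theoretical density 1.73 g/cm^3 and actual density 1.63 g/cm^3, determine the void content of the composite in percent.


Void% = (rho_theo - rho_actual)/rho_theo * 100 = (1.73 - 1.63)/1.73 * 100 = 5.78%

5.78%


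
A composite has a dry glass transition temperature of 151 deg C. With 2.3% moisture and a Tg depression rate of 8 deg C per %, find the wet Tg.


Tg_wet = Tg_dry - k*moisture = 151 - 8*2.3 = 132.6 deg C

132.6 deg C


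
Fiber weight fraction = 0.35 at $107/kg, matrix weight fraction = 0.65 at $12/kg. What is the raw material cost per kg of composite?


Cost = cost_f*Wf + cost_m*Wm = 107*0.35 + 12*0.65 = $45.25/kg

$45.25/kg


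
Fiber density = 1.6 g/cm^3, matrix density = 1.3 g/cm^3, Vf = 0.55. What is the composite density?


rho_c = rho_f*Vf + rho_m*(1-Vf) = 1.6*0.55 + 1.3*0.45 = 1.465 g/cm^3

1.465 g/cm^3


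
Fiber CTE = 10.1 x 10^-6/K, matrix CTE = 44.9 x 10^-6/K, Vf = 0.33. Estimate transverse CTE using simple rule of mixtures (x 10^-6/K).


alpha_2 = alpha_f*Vf + alpha_m*(1-Vf) = 10.1*0.33 + 44.9*0.67 = 33.4 x 10^-6/K

33.4 x 10^-6/K


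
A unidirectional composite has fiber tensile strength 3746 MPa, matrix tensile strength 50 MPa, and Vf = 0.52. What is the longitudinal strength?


sigma_1 = sigma_f*Vf + sigma_m*(1-Vf) = 3746*0.52 + 50*0.48 = 1971.9 MPa

1971.9 MPa


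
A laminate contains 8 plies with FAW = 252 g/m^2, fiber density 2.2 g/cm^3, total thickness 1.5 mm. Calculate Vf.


Vf = n * FAW / (rho_f * h * 1000) = 8 * 252 / (2.2 * 1.5 * 1000) = 0.6109

0.6109


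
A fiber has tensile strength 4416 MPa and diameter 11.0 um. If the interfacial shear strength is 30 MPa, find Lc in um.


Lc = sigma_f * d / (2 * tau_i) = 4416 * 11.0 / (2 * 30) = 809.6 um

809.6 um


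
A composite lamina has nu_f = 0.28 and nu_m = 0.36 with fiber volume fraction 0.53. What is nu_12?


nu_12 = nu_f*Vf + nu_m*(1-Vf) = 0.28*0.53 + 0.36*0.47 = 0.3176

0.3176


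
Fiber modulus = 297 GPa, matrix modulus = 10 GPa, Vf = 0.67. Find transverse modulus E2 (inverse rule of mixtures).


1/E2 = Vf/Ef + (1-Vf)/Em = 0.67/297 + 0.33/10
E2 = 28.36 GPa

28.36 GPa


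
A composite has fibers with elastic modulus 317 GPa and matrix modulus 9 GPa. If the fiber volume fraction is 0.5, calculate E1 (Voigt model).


E1 = Ef*Vf + Em*(1-Vf) = 317*0.5 + 9*0.5 = 163.0 GPa

163.0 GPa


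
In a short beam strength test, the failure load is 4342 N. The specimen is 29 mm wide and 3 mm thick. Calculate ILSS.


ILSS = 3F/(4bh) = 3*4342/(4*29*3) = 37.43 MPa

37.43 MPa


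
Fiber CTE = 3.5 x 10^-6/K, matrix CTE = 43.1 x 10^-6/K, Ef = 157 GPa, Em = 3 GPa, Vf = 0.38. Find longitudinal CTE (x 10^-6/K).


E1 = Ef*Vf + Em*(1-Vf) = 61.52
alpha_1 = (alpha_f*Ef*Vf + alpha_m*Em*(1-Vf))/E1 = 4.7 x 10^-6/K

4.7 x 10^-6/K


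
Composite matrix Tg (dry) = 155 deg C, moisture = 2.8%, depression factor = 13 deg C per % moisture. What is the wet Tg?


Tg_wet = Tg_dry - k*moisture = 155 - 13*2.8 = 118.6 deg C

118.6 deg C


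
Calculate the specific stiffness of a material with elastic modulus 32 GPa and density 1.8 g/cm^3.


Specific stiffness = E/rho = 32/1.8 = 17.8 GPa/(g/cm^3)

17.8 GPa/(g/cm^3)


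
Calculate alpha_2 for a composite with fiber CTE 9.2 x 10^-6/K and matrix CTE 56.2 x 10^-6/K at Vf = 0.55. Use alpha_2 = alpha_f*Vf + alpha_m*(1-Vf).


alpha_2 = alpha_f*Vf + alpha_m*(1-Vf) = 9.2*0.55 + 56.2*0.45 = 30.4 x 10^-6/K

30.4 x 10^-6/K


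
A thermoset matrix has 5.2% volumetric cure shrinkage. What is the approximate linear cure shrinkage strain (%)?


Linear shrinkage ≈ vol_shrink/3 = 5.2/3 = 1.733%

1.733%


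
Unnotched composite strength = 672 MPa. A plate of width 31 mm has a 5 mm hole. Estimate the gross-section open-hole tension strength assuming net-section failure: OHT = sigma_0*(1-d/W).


OHT = sigma_0*(1-d/W) = 672*(1-5/31) = 563.6 MPa

563.6 MPa


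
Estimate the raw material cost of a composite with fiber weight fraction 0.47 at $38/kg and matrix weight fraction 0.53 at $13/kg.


Cost = cost_f*Wf + cost_m*Wm = 38*0.47 + 13*0.53 = $24.75/kg

$24.75/kg


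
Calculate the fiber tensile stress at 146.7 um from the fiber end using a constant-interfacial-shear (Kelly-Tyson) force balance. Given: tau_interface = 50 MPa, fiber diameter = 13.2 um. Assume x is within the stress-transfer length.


Force balance: sigma_f * (pi*d^2/4) = tau * (pi*d) * x  ->  sigma_f = 4 * tau * x / d
sigma_f = 4 * 50 * 146.7 / 13.2 = 2222.7 MPa

2222.7 MPa


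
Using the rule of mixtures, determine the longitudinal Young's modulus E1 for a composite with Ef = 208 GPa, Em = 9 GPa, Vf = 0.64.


E1 = Ef*Vf + Em*(1-Vf) = 208*0.64 + 9*0.36 = 136.36 GPa

136.36 GPa


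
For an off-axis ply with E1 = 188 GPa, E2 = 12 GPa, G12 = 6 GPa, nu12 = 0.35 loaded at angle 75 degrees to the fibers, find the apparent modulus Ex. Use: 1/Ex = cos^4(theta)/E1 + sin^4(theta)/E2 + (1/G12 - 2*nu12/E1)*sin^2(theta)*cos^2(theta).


cos^4(75) = 0.004487, sin^4(75) = 0.870513, sin^2(75)*cos^2(75) = 0.0625
1/G12 - 2*nu12/E1 = 1/6 - 2*0.35/188 = 0.162943 GPa^-1
1/Ex = 0.004487/188 + 0.870513/12 + 0.162943*0.0625 = 0.0827505 GPa^-1
Ex = 12.08 GPa

12.08 GPa


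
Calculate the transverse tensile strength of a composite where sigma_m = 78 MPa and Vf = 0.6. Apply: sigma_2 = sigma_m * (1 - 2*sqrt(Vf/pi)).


factor = 1 - 2*sqrt(0.6/pi) = 0.126
sigma_2 = 78 * 0.126 = 9.82 MPa

9.82 MPa


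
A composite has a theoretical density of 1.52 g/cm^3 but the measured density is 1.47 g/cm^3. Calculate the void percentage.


Void% = (rho_theo - rho_actual)/rho_theo * 100 = (1.52 - 1.47)/1.52 * 100 = 3.29%

3.29%


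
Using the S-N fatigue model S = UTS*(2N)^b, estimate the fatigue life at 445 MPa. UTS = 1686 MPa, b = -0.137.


N = 0.5 * (S/UTS)^(1/b) = 0.5 * (445/1686)^(1/-0.137) = 8347.9517 cycles

8347.9517 cycles


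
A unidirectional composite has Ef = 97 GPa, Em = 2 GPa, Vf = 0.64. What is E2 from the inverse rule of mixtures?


1/E2 = Vf/Ef + (1-Vf)/Em = 0.64/97 + 0.36/2
E2 = 5.36 GPa

5.36 GPa


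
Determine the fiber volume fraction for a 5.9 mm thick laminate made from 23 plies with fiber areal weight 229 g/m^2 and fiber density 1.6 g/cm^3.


Vf = n * FAW / (rho_f * h * 1000) = 23 * 229 / (1.6 * 5.9 * 1000) = 0.5579

0.5579


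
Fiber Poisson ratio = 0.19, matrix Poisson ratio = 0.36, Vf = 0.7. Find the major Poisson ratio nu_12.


nu_12 = nu_f*Vf + nu_m*(1-Vf) = 0.19*0.7 + 0.36*0.3 = 0.241

0.241


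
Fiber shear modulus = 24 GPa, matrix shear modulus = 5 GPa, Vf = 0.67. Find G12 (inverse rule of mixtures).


1/G12 = Vf/Gf + (1-Vf)/Gm = 0.67/24 + 0.33/5
G12 = 10.65 GPa

10.65 GPa


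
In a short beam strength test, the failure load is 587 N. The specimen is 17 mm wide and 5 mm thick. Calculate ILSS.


ILSS = 3F/(4bh) = 3*587/(4*17*5) = 5.18 MPa

5.18 MPa


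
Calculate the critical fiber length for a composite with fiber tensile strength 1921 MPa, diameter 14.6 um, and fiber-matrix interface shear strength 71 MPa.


Lc = sigma_f * d / (2 * tau_i) = 1921 * 14.6 / (2 * 71) = 197.5 um

197.5 um


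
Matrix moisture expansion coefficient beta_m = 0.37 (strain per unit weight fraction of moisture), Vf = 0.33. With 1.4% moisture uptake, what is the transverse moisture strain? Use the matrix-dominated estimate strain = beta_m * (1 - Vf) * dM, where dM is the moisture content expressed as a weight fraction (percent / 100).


dM = 1.4/100 = 0.014
strain = beta_m * (1-Vf) * dM = 0.37 * 0.67 * 0.014 = 0.0034706

0.0034706


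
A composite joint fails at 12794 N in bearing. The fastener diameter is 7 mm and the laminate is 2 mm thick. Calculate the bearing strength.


sigma_br = F/(d*h) = 12794/(7*2) = 913.9 MPa

913.9 MPa


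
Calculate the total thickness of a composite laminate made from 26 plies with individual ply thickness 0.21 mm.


h = n * t_ply = 26 * 0.21 = 5.46 mm

5.46 mm


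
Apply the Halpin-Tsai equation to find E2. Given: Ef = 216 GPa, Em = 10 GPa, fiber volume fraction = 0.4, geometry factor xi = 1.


eta = (Ef/Em - 1)/(Ef/Em + xi) = (21.6 - 1)/(21.6 + 1) = 0.9115
E2 = Em*(1+xi*eta*Vf)/(1-eta*Vf) = 21.48 GPa

21.48 GPa


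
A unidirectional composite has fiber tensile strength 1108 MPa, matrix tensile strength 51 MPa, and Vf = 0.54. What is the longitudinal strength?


sigma_1 = sigma_f*Vf + sigma_m*(1-Vf) = 1108*0.54 + 51*0.46 = 621.8 MPa

621.8 MPa


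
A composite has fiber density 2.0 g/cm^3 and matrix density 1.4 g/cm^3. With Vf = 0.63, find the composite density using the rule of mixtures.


rho_c = rho_f*Vf + rho_m*(1-Vf) = 2.0*0.63 + 1.4*0.37 = 1.778 g/cm^3

1.778 g/cm^3


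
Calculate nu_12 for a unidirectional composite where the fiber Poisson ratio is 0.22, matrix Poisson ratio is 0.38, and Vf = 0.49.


nu_12 = nu_f*Vf + nu_m*(1-Vf) = 0.22*0.49 + 0.38*0.51 = 0.3016

0.3016


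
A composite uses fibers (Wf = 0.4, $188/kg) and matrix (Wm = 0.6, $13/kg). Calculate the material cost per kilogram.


Cost = cost_f*Wf + cost_m*Wm = 188*0.4 + 13*0.6 = $83.0/kg

$83.0/kg


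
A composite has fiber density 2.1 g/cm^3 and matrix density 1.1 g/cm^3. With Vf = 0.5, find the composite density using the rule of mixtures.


rho_c = rho_f*Vf + rho_m*(1-Vf) = 2.1*0.5 + 1.1*0.5 = 1.6 g/cm^3

1.6 g/cm^3


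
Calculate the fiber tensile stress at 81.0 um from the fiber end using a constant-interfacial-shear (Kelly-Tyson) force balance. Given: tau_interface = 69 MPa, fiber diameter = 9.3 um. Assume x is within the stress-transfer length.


Force balance: sigma_f * (pi*d^2/4) = tau * (pi*d) * x  ->  sigma_f = 4 * tau * x / d
sigma_f = 4 * 69 * 81.0 / 9.3 = 2403.9 MPa

2403.9 MPa


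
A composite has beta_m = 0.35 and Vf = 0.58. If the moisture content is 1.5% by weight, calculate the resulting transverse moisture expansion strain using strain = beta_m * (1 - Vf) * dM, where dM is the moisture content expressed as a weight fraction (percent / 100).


dM = 1.5/100 = 0.015
strain = beta_m * (1-Vf) * dM = 0.35 * 0.42 * 0.015 = 0.002205

0.002205


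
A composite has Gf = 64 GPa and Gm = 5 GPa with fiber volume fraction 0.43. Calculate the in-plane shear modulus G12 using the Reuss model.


1/G12 = Vf/Gf + (1-Vf)/Gm = 0.43/64 + 0.57/5
G12 = 8.28 GPa

8.28 GPa


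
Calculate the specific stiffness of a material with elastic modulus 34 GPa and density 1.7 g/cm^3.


Specific stiffness = E/rho = 34/1.7 = 20.0 GPa/(g/cm^3)

20.0 GPa/(g/cm^3)


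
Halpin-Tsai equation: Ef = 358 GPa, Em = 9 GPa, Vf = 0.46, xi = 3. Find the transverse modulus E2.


eta = (Ef/Em - 1)/(Ef/Em + xi) = (39.7778 - 1)/(39.7778 + 3) = 0.9065
E2 = Em*(1+xi*eta*Vf)/(1-eta*Vf) = 34.75 GPa

34.75 GPa


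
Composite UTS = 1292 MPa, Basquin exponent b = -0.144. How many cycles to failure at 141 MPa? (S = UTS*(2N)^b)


N = 0.5 * (S/UTS)^(1/b) = 0.5 * (141/1292)^(1/-0.144) = 2.3979e+06 cycles

2.3979e+06 cycles


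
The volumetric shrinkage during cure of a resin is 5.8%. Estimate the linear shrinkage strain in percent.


Linear shrinkage ≈ vol_shrink/3 = 5.8/3 = 1.933%

1.933%


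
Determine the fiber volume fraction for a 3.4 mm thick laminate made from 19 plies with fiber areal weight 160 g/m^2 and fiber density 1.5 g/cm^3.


Vf = n * FAW / (rho_f * h * 1000) = 19 * 160 / (1.5 * 3.4 * 1000) = 0.5961

0.5961


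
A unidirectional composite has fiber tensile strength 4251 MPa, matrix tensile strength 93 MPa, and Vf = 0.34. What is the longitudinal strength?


sigma_1 = sigma_f*Vf + sigma_m*(1-Vf) = 4251*0.34 + 93*0.66 = 1506.7 MPa

1506.7 MPa


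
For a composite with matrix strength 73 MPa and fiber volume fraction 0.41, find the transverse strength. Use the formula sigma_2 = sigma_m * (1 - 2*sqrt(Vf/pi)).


factor = 1 - 2*sqrt(0.41/pi) = 0.2775
sigma_2 = 73 * 0.2775 = 20.26 MPa

20.26 MPa


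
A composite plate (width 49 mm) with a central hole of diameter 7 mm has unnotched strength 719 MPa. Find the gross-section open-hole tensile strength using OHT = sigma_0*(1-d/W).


OHT = sigma_0*(1-d/W) = 719*(1-7/49) = 616.3 MPa

616.3 MPa


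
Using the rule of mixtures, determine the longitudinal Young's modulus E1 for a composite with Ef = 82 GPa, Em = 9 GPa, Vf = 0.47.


E1 = Ef*Vf + Em*(1-Vf) = 82*0.47 + 9*0.53 = 43.31 GPa

43.31 GPa


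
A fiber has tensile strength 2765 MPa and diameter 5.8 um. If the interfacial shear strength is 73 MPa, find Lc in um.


Lc = sigma_f * d / (2 * tau_i) = 2765 * 5.8 / (2 * 73) = 109.8 um

109.8 um


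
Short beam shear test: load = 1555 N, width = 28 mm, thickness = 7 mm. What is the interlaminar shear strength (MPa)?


ILSS = 3F/(4bh) = 3*1555/(4*28*7) = 5.95 MPa

5.95 MPa


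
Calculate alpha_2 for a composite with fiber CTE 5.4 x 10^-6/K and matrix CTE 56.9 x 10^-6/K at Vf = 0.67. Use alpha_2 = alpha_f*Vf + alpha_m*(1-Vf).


alpha_2 = alpha_f*Vf + alpha_m*(1-Vf) = 5.4*0.67 + 56.9*0.33 = 22.4 x 10^-6/K

22.4 x 10^-6/K


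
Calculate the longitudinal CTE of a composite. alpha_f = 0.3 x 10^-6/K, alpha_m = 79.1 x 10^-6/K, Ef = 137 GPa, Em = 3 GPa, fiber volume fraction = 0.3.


E1 = Ef*Vf + Em*(1-Vf) = 43.2
alpha_1 = (alpha_f*Ef*Vf + alpha_m*Em*(1-Vf))/E1 = 4.13 x 10^-6/K

4.13 x 10^-6/K


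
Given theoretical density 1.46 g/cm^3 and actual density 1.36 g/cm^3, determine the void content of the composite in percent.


Void% = (rho_theo - rho_actual)/rho_theo * 100 = (1.46 - 1.36)/1.46 * 100 = 6.85%

6.85%


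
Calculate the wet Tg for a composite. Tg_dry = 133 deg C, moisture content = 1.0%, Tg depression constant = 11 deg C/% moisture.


Tg_wet = Tg_dry - k*moisture = 133 - 11*1.0 = 122.0 deg C

122.0 deg C


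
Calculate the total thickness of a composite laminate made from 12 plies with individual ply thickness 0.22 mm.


h = n * t_ply = 12 * 0.22 = 2.64 mm

2.64 mm


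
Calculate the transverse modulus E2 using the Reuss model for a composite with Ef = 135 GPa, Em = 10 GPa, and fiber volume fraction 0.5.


1/E2 = Vf/Ef + (1-Vf)/Em = 0.5/135 + 0.5/10
E2 = 18.62 GPa

18.62 GPa


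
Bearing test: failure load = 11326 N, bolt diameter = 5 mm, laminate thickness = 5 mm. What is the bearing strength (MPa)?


sigma_br = F/(d*h) = 11326/(5*5) = 453.0 MPa

453.0 MPa


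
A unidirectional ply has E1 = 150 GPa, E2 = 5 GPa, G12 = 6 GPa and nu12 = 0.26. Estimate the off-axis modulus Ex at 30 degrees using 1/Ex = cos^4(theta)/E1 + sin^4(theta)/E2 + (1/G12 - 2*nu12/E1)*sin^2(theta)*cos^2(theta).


cos^4(30) = 0.5625, sin^4(30) = 0.0625, sin^2(30)*cos^2(30) = 0.1875
1/G12 - 2*nu12/E1 = 1/6 - 2*0.26/150 = 0.1632 GPa^-1
1/Ex = 0.5625/150 + 0.0625/5 + 0.1632*0.1875 = 0.04685 GPa^-1
Ex = 21.34 GPa

21.34 GPa


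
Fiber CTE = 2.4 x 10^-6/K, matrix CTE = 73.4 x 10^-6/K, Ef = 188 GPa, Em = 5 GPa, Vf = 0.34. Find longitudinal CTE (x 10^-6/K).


E1 = Ef*Vf + Em*(1-Vf) = 67.22
alpha_1 = (alpha_f*Ef*Vf + alpha_m*Em*(1-Vf))/E1 = 5.89 x 10^-6/K

5.89 x 10^-6/K


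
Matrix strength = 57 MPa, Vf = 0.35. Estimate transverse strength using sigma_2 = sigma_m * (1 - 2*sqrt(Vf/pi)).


factor = 1 - 2*sqrt(0.35/pi) = 0.3324
sigma_2 = 57 * 0.3324 = 18.95 MPa

18.95 MPa


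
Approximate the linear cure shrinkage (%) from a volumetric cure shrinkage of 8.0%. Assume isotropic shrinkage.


Linear shrinkage ≈ vol_shrink/3 = 8.0/3 = 2.667%

2.667%


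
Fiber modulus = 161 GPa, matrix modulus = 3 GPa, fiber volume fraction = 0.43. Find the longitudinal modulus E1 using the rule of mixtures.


E1 = Ef*Vf + Em*(1-Vf) = 161*0.43 + 3*0.57 = 70.94 GPa

70.94 GPa


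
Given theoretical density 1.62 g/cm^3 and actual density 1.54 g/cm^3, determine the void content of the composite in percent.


Void% = (rho_theo - rho_actual)/rho_theo * 100 = (1.62 - 1.54)/1.62 * 100 = 4.94%

4.94%


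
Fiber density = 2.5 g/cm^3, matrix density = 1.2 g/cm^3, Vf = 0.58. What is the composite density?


rho_c = rho_f*Vf + rho_m*(1-Vf) = 2.5*0.58 + 1.2*0.42 = 1.954 g/cm^3

1.954 g/cm^3


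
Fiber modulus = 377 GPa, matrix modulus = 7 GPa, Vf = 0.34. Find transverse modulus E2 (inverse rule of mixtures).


1/E2 = Vf/Ef + (1-Vf)/Em = 0.34/377 + 0.66/7
E2 = 10.51 GPa

10.51 GPa


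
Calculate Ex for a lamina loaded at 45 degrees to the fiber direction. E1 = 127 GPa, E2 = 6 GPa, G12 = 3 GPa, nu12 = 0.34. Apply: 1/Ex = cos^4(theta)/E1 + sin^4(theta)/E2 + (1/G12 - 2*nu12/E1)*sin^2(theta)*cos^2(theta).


cos^4(45) = 0.25, sin^4(45) = 0.25, sin^2(45)*cos^2(45) = 0.25
1/G12 - 2*nu12/E1 = 1/3 - 2*0.34/127 = 0.327979 GPa^-1
1/Ex = 0.25/127 + 0.25/6 + 0.327979*0.25 = 0.1256299 GPa^-1
Ex = 7.96 GPa

7.96 GPa


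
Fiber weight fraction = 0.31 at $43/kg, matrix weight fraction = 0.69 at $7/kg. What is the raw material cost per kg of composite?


Cost = cost_f*Wf + cost_m*Wm = 43*0.31 + 7*0.69 = $18.16/kg

$18.16/kg


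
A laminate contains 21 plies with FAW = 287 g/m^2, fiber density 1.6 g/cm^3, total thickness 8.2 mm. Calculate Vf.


Vf = n * FAW / (rho_f * h * 1000) = 21 * 287 / (1.6 * 8.2 * 1000) = 0.4594

0.4594


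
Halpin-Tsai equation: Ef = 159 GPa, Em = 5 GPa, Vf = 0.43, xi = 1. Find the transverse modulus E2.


eta = (Ef/Em - 1)/(Ef/Em + xi) = (31.8 - 1)/(31.8 + 1) = 0.939
E2 = Em*(1+xi*eta*Vf)/(1-eta*Vf) = 11.77 GPa

11.77 GPa


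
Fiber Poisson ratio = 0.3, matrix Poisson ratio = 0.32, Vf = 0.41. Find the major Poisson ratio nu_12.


nu_12 = nu_f*Vf + nu_m*(1-Vf) = 0.3*0.41 + 0.32*0.59 = 0.3118

0.3118


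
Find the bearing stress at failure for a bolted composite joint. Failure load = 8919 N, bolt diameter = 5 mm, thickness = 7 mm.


sigma_br = F/(d*h) = 8919/(5*7) = 254.8 MPa

254.8 MPa


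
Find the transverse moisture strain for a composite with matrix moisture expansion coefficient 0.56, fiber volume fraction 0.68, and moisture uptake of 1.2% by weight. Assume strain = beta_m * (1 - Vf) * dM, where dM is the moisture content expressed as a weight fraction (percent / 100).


dM = 1.2/100 = 0.012
strain = beta_m * (1-Vf) * dM = 0.56 * 0.32 * 0.012 = 0.0021504

0.0021504


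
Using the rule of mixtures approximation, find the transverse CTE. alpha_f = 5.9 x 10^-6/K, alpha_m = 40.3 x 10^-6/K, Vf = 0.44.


alpha_2 = alpha_f*Vf + alpha_m*(1-Vf) = 5.9*0.44 + 40.3*0.56 = 25.2 x 10^-6/K

25.2 x 10^-6/K


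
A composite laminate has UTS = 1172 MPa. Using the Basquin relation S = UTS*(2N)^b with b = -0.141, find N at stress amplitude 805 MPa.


N = 0.5 * (S/UTS)^(1/b) = 0.5 * (805/1172)^(1/-0.141) = 7.1768 cycles

7.1768 cycles


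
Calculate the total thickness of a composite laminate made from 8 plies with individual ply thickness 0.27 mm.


h = n * t_ply = 8 * 0.27 = 2.16 mm

2.16 mm


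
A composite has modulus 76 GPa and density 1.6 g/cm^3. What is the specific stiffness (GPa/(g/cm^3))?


Specific stiffness = E/rho = 76/1.6 = 47.5 GPa/(g/cm^3)

47.5 GPa/(g/cm^3)


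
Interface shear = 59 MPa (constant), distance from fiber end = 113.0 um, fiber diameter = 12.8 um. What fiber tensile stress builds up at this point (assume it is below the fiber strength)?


Force balance: sigma_f * (pi*d^2/4) = tau * (pi*d) * x  ->  sigma_f = 4 * tau * x / d
sigma_f = 4 * 59 * 113.0 / 12.8 = 2083.4 MPa

2083.4 MPa


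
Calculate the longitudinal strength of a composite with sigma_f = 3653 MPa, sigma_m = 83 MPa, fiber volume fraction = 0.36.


sigma_1 = sigma_f*Vf + sigma_m*(1-Vf) = 3653*0.36 + 83*0.64 = 1368.2 MPa

1368.2 MPa


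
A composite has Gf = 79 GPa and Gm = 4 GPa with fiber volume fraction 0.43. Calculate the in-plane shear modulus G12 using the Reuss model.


1/G12 = Vf/Gf + (1-Vf)/Gm = 0.43/79 + 0.57/4
G12 = 6.76 GPa

6.76 GPa


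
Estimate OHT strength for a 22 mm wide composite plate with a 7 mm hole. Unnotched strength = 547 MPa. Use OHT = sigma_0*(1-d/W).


OHT = sigma_0*(1-d/W) = 547*(1-7/22) = 373.0 MPa

373.0 MPa


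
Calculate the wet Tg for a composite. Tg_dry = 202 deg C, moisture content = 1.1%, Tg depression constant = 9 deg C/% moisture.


Tg_wet = Tg_dry - k*moisture = 202 - 9*1.1 = 192.1 deg C

192.1 deg C


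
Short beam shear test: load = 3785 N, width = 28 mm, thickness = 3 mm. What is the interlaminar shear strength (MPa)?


ILSS = 3F/(4bh) = 3*3785/(4*28*3) = 33.79 MPa

33.79 MPa


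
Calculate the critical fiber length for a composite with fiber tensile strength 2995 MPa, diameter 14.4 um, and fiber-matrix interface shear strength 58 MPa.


Lc = sigma_f * d / (2 * tau_i) = 2995 * 14.4 / (2 * 58) = 371.8 um

371.8 um


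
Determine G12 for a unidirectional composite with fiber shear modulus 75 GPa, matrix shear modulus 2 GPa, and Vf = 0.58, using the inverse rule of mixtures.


1/G12 = Vf/Gf + (1-Vf)/Gm = 0.58/75 + 0.42/2
G12 = 4.59 GPa

4.59 GPa


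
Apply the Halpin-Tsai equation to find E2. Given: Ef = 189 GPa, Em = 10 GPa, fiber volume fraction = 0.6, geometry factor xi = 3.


eta = (Ef/Em - 1)/(Ef/Em + xi) = (18.9 - 1)/(18.9 + 3) = 0.8174
E2 = Em*(1+xi*eta*Vf)/(1-eta*Vf) = 48.49 GPa

48.49 GPa


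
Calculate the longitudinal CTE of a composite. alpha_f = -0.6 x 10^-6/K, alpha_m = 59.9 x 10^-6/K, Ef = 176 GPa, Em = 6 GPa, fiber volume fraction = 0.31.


E1 = Ef*Vf + Em*(1-Vf) = 58.7
alpha_1 = (alpha_f*Ef*Vf + alpha_m*Em*(1-Vf))/E1 = 3.67 x 10^-6/K

3.67 x 10^-6/K


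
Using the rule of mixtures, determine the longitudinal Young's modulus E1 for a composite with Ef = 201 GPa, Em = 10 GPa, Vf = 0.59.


E1 = Ef*Vf + Em*(1-Vf) = 201*0.59 + 10*0.41 = 122.69 GPa

122.69 GPa


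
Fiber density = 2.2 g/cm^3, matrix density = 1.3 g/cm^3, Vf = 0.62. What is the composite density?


rho_c = rho_f*Vf + rho_m*(1-Vf) = 2.2*0.62 + 1.3*0.38 = 1.858 g/cm^3

1.858 g/cm^3


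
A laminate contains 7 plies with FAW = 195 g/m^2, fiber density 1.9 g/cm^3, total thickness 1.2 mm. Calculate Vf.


Vf = n * FAW / (rho_f * h * 1000) = 7 * 195 / (1.9 * 1.2 * 1000) = 0.5987

0.5987


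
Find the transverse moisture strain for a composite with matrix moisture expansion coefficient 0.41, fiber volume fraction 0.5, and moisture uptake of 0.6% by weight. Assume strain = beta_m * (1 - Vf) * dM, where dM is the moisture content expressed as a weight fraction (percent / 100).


dM = 0.6/100 = 0.006
strain = beta_m * (1-Vf) * dM = 0.41 * 0.5 * 0.006 = 0.00123

0.00123


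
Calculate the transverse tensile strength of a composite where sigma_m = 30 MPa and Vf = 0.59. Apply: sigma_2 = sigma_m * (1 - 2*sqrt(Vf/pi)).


factor = 1 - 2*sqrt(0.59/pi) = 0.1333
sigma_2 = 30 * 0.1333 = 4.0 MPa

4.0 MPa


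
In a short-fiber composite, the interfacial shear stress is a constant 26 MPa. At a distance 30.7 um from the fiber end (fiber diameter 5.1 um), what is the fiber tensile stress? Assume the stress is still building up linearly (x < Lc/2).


Force balance: sigma_f * (pi*d^2/4) = tau * (pi*d) * x  ->  sigma_f = 4 * tau * x / d
sigma_f = 4 * 26 * 30.7 / 5.1 = 626.0 MPa

626.0 MPa


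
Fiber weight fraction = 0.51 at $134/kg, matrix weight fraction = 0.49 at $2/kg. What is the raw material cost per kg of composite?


Cost = cost_f*Wf + cost_m*Wm = 134*0.51 + 2*0.49 = $69.32/kg

$69.32/kg


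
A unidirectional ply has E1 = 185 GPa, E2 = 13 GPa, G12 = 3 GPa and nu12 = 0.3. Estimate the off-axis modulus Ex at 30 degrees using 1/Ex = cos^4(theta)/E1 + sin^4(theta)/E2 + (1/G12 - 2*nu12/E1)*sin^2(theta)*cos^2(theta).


cos^4(30) = 0.5625, sin^4(30) = 0.0625, sin^2(30)*cos^2(30) = 0.1875
1/G12 - 2*nu12/E1 = 1/3 - 2*0.3/185 = 0.33009 GPa^-1
1/Ex = 0.5625/185 + 0.0625/13 + 0.33009*0.1875 = 0.0697401 GPa^-1
Ex = 14.34 GPa

14.34 GPa


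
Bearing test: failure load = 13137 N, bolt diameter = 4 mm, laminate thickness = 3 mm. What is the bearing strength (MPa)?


sigma_br = F/(d*h) = 13137/(4*3) = 1094.8 MPa

1094.8 MPa


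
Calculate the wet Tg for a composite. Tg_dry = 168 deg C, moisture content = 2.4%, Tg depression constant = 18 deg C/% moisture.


Tg_wet = Tg_dry - k*moisture = 168 - 18*2.4 = 124.8 deg C

124.8 deg C


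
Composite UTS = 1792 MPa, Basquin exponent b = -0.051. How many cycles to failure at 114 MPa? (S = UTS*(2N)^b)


N = 0.5 * (S/UTS)^(1/b) = 0.5 * (114/1792)^(1/-0.051) = 1.4403e+23 cycles

1.4403e+23 cycles


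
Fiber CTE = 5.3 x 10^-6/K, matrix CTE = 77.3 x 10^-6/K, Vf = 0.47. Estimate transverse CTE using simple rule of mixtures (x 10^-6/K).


alpha_2 = alpha_f*Vf + alpha_m*(1-Vf) = 5.3*0.47 + 77.3*0.53 = 43.5 x 10^-6/K

43.5 x 10^-6/K


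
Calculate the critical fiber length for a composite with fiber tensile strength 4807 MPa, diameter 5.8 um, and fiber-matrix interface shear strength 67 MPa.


Lc = sigma_f * d / (2 * tau_i) = 4807 * 5.8 / (2 * 67) = 208.1 um

208.1 um


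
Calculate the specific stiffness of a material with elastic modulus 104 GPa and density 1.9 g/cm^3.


Specific stiffness = E/rho = 104/1.9 = 54.7 GPa/(g/cm^3)

54.7 GPa/(g/cm^3)


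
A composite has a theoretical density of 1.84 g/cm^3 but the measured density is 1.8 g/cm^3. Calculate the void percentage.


Void% = (rho_theo - rho_actual)/rho_theo * 100 = (1.84 - 1.8)/1.84 * 100 = 2.17%

2.17%
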